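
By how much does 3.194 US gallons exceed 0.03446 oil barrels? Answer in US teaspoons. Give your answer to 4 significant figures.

3.194 US gal = 2452.99 US tsp and 0.03446 bbl = 1111.54 US tsp.
2452.99 − 1111.54 ≈ 1341 US tsp.

1341 US tsp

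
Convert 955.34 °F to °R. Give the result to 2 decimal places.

1415.01 °R

°R = °F + 459.67.
Applying the formula gives 1415.01 °R.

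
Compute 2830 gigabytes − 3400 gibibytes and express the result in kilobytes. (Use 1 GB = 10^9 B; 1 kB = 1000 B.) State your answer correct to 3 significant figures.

2830 GB = 2.83000 × 10^9 kB and 3400 GiB = 3.65072 × 10^9 kB.
2.83000 × 10^9 − 3.65072 × 10^9 ≈ -8.21 × 10^8 kB.

-8.21 × 10^8 kB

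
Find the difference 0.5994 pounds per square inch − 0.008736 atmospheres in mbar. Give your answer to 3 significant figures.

32.5 mbar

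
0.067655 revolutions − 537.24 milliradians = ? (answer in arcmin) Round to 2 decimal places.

0.067655 rev = 1461.35 arcmin and 537.24 mrad = 1846.90 arcmin.
1461.35 − 1846.90 ≈ -385.55 arcmin.

-385.55 arcmin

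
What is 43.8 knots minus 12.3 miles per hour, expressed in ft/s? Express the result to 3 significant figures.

43.8 kn = 73.9261 ft/s and 12.3 mph = 18.0400 ft/s.
73.9261 − 18.0400 ≈ 55.9 ft/s.

55.9 feet per second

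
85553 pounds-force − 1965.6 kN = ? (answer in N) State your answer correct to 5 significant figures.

-1.5850e+6 newtons

85553 lbf = 380559 N and 1965.6 kN = 1.96560e+6 N.
380559 − 1.96560e+6 ≈ -1.5850e+6 N.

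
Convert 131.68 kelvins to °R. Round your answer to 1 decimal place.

°R = K × 9/5.
Applying the formula gives 237.0 °R.

237.0 degrees Rankine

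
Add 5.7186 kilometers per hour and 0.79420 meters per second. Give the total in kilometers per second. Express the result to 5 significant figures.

0.0023827 kilometers per second

5.7186 km/h = 0.00158850 km/s and 0.79420 m/s = 0.000794200 km/s.
0.00158850 + 0.000794200 ≈ 0.0023827 km/s.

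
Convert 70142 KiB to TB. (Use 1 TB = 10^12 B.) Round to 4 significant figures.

1 kibibyte = 1.02400 × 10^-9 terabytes.
So 70142 × 1.02400 × 10^-9 ≈ 7.183 × 10^-5 TB.

7.183 × 10^-5 TB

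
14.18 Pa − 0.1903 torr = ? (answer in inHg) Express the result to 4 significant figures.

14.18 Pa = 0.00418735 inHg and 0.1903 torr = 0.00749212 inHg.
0.00418735 − 0.00749212 ≈ -0.003305 inHg.

-0.003305 inHg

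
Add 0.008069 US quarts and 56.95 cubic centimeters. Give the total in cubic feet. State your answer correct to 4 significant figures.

0.002281 ft³

0.008069 US qt = 0.000269667 ft³ and 56.95 cm³ = 0.00201117 ft³.
0.000269667 + 0.00201117 ≈ 0.002281 ft³.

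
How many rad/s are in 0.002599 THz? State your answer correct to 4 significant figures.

1.633e+10 rad/s

1 terahertz = 6.28319e+12 rad/s.
Then 0.002599 × 6.28319e+12 ≈ 1.633e+10 rad/s.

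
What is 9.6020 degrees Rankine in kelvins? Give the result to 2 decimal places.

5.33 K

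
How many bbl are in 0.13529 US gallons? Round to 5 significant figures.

0.0032212 bbl

1 US gal = 0.0238095 bbl.
0.13529 × 0.0238095 ≈ 0.0032212 bbl.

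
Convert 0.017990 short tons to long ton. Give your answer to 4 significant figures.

1 short ton = 0.892857 long tons.
0.017990 × 0.892857 ≈ 0.01606 long ton.

0.01606 long ton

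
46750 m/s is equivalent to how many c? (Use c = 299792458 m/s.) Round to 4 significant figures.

1 m/s = 3.33564e-9 c.
Then 46750 × 3.33564e-9 ≈ 0.0001559 c.

0.0001559 c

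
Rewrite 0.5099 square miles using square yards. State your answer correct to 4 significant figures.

1.579e+6 square yards

1 square mile = 3.09760e+6 square yards.
0.5099 × 3.09760e+6 ≈ 1.579e+6 yd².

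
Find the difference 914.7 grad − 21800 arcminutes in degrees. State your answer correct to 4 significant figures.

459.9 °

914.7 grad = 823.230 ° and 21800 arcmin = 363.333 °.
823.230 − 363.333 ≈ 459.9 °.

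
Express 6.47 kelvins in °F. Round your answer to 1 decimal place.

-448.0 degrees Fahrenheit

K = (°F + 459.67) × 5/9.
Applying the formula gives -448.0 °F.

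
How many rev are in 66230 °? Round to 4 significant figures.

1 ° = 0.00277778 revolutions.
66230 × 0.00277778 ≈ 184.0 rev.

184.0 rev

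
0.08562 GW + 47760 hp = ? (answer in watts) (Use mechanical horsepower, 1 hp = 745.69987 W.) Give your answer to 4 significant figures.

1.212 × 10^8 watts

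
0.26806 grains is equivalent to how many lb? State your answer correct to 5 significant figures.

3.8294 × 10^-5 pounds

1 grain = 0.000142857 lb.
0.26806 × 0.000142857 ≈ 3.8294 × 10^-5 lb.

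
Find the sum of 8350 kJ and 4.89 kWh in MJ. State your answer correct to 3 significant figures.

26.0 MJ

8350 kJ = 8.35000 MJ and 4.89 kWh = 17.6040 MJ.
8.35000 + 17.6040 ≈ 26.0 MJ.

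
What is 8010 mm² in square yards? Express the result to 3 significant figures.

0.00958 square yards

1 square millimeter = 1.19599 × 10^-6 square yards.
Then 8010 × 1.19599 × 10^-6 ≈ 0.00958 yd².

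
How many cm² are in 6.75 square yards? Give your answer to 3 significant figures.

1 square yard = 8361.27 cm².
Thus 6.75 × 8361.27 ≈ 56400 cm².

56400 cm²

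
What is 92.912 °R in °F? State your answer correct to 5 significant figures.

-366.76 °F

°R = °F + 459.67.
Applying the formula gives -366.76 °F.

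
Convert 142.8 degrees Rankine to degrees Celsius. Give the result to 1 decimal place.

-193.8 degrees Celsius

°R = (°C + 273.15) × 9/5.
Applying the formula gives -193.8 °C.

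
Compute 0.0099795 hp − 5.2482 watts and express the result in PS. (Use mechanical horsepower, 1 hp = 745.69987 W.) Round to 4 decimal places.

0.0030 PS

0.0099795 hp = 0.0101179 PS and 5.2482 W = 0.00713557 PS.
0.0101179 − 0.00713557 ≈ 0.0030 PS.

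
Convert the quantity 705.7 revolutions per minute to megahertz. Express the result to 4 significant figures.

1.176e-5 MHz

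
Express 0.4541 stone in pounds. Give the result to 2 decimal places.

6.36 pounds

1 stone = 14.0000 lb.
Thus 0.4541 × 14.0000 ≈ 6.36 lb.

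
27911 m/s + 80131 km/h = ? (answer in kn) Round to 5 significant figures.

27911 m/s = 54254.6 kn and 80131 km/h = 43267.3 kn.
54254.6 + 43267.3 ≈ 97522 kn.

97522 kn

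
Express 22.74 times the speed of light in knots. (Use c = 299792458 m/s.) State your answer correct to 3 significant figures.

1 speed of light = 5.82750e+8 kn.
So 22.74 × 5.82750e+8 ≈ 1.33e+10 kn.

1.33e+10 knots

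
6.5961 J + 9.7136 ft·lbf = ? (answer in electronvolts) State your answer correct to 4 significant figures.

6.5961 J = 4.11696e+19 eV and 9.7136 ft·lbf = 8.21999e+19 eV.
4.11696e+19 + 8.21999e+19 ≈ 1.234e+20 eV.

1.234e+20 eV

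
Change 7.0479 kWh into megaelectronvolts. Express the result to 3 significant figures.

1.58 × 10^20 megaelectronvolts

1 kWh = 2.24694 × 10^19 megaelectronvolts.
Then 7.0479 × 2.24694 × 10^19 ≈ 1.58 × 10^20 MeV.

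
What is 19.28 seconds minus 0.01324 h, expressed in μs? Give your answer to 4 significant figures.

-2.838 × 10^7 μs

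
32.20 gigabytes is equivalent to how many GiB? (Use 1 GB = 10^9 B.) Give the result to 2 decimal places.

29.99 GiB

1 gigabyte = 0.931323 GiB.
So 32.20 × 0.931323 ≈ 29.99 GiB.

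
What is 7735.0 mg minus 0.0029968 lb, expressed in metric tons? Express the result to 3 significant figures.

7735.0 mg = 7.73500e-6 t and 0.0029968 lb = 1.35933e-6 t.
7.73500e-6 − 1.35933e-6 ≈ 6.38e-6 t.

6.38e-6 t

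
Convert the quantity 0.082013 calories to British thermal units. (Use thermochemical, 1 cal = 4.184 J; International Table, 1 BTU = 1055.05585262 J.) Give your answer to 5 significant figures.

0.00032524 British thermal units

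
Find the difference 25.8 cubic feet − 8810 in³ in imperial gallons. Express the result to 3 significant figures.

25.8 ft³ = 160.704 imp gal and 8810 in³ = 31.7570 imp gal.
160.704 − 31.7570 ≈ 129 imp gal.

129 imperial gallons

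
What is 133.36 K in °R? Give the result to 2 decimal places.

°R = K × 9/5.
Applying the formula gives 240.05 °R.

240.05 °R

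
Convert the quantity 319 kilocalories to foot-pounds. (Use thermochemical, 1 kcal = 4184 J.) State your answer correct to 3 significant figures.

984000 ft·lbf

1 kilocalorie = 3085.96 ft·lbf.
Thus 319 × 3085.96 ≈ 984000 ft·lbf.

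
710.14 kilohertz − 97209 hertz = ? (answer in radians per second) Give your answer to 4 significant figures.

3.851 × 10^6 rad/s

710.14 kHz = 4.46194 × 10^6 rad/s and 97209 Hz = 610782 rad/s.
4.46194 × 10^6 − 610782 ≈ 3.851 × 10^6 rad/s.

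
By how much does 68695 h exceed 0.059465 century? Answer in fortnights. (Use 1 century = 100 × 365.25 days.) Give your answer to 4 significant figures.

49.31 fortnight

68695 h = 204.449 fortnight and 0.059465 century = 155.140 fortnight.
204.449 − 155.140 ≈ 49.31 fortnight.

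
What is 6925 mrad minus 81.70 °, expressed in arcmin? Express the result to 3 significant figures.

18900 arcmin

6925 mrad = 23806.4 arcmin and 81.70 ° = 4902.00 arcmin.
23806.4 − 4902.00 ≈ 18900 arcmin.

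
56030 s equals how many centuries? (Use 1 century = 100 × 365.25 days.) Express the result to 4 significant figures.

1.775e-5 centuries

1 second = 3.16881e-10 century.
Then 56030 × 3.16881e-10 ≈ 1.775e-5 century.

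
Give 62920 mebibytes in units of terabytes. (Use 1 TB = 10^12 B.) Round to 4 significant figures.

0.06598 TB

1 MiB = 1.04858 × 10^-6 terabytes.
Thus 62920 × 1.04858 × 10^-6 ≈ 0.06598 TB.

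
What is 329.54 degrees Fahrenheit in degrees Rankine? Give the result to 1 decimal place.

°R = °F + 459.67.
Applying the formula gives 789.2 °R.

789.2 °R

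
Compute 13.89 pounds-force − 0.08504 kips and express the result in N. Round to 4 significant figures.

-316.5 N

13.89 lbf = 61.7858 N and 0.08504 kip = 378.277 N.
61.7858 − 378.277 ≈ -316.5 N.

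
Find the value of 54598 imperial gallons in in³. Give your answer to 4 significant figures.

1.515 × 10^7 in³

1 imp gal = 277.419 in³.
54598 × 277.419 ≈ 1.515 × 10^7 in³.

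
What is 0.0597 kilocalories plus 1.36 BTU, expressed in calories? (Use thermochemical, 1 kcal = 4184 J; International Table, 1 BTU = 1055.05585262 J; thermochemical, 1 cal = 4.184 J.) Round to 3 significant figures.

0.0597 kcal = 59.7000 cal and 1.36 BTU = 342.944 cal.
59.7000 + 342.944 ≈ 403 cal.

403 calories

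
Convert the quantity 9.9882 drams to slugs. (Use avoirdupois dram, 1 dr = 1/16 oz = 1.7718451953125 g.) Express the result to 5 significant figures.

1 dr = 0.000121410 slugs.
So 9.9882 × 0.000121410 ≈ 0.0012127 slug.

0.0012127 slugs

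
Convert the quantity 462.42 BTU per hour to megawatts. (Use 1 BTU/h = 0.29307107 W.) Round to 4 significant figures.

1 BTU/h = 2.93071e-7 MW.
Thus 462.42 × 2.93071e-7 ≈ 0.0001355 MW.

0.0001355 megawatts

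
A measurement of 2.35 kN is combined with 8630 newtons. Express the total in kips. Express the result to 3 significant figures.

2.47 kips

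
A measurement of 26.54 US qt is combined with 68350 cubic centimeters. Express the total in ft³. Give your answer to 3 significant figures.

3.30 cubic feet

26.54 US qt = 0.886970 ft³ and 68350 cm³ = 2.41376 ft³.
0.886970 + 2.41376 ≈ 3.30 ft³.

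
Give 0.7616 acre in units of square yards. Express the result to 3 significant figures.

3690 yd²

1 acre = 4840.00 square yards.
0.7616 × 4840.00 ≈ 3690 yd².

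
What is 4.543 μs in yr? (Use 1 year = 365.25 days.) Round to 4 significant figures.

1 μs = 3.16881e-14 yr.
4.543 × 3.16881e-14 ≈ 1.440e-13 yr.

1.440e-13 yr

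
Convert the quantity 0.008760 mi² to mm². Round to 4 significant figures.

2.269 × 10^10 mm²

1 square mile = 2.58999 × 10^12 mm².
0.008760 × 2.58999 × 10^12 ≈ 2.269 × 10^10 mm².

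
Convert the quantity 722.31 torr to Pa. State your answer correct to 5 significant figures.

1 torr = 133.322 Pa.
722.31 × 133.322 ≈ 96300 Pa.

96300 Pa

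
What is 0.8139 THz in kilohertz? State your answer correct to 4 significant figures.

1 terahertz = 1.00000e+9 kilohertz.
Thus 0.8139 × 1.00000e+9 ≈ 8.139e+8 kHz.

8.139e+8 kHz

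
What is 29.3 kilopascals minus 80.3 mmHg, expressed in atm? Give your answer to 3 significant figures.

29.3 kPa = 0.289169 atm and 80.3 mmHg = 0.105658 atm.
0.289169 − 0.105658 ≈ 0.184 atm.

0.184 atmospheres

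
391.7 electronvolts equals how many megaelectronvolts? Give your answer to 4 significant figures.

1 electronvolt = 1.00000e-6 MeV.
So 391.7 × 1.00000e-6 ≈ 0.0003917 MeV.

0.0003917 megaelectronvolts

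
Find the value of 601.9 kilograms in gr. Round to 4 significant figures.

1 kilogram = 15432.4 gr.
Then 601.9 × 15432.4 ≈ 9.289 × 10^6 gr.

9.289 × 10^6 gr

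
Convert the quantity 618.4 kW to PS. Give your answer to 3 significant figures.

1 kilowatt = 1.35962 metric horsepower.
So 618.4 × 1.35962 ≈ 841 PS.

841 PS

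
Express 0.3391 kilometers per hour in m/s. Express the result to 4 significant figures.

1 kilometer per hour = 0.277778 m/s.
Thus 0.3391 × 0.277778 ≈ 0.09419 m/s.

0.09419 meters per second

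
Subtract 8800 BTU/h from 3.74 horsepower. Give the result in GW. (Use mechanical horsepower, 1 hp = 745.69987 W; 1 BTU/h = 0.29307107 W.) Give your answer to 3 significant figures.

2.10e-7 GW

3.74 hp = 2.78892e-6 GW and 8800 BTU/h = 2.57903e-6 GW.
2.78892e-6 − 2.57903e-6 ≈ 2.10e-7 GW.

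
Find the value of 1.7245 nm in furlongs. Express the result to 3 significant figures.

8.57e-12 furlongs

1 nanometer = 4.97097e-12 furlongs.
So 1.7245 × 4.97097e-12 ≈ 8.57e-12 furlong.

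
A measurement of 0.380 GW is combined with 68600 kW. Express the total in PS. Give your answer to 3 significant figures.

610000 PS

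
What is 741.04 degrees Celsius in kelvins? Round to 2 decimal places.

K = °C + 273.15.
Applying the formula gives 1014.19 K.

1014.19 kelvins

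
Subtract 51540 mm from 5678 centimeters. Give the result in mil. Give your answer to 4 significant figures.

5678 cm = 2.23543e+6 mil and 51540 mm = 2.02913e+6 mil.
2.23543e+6 − 2.02913e+6 ≈ 206300 mil.

206300 mils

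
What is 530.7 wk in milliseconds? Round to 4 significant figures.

3.210e+11 ms

1 wk = 6.04800e+8 ms.
530.7 × 6.04800e+8 ≈ 3.210e+11 ms.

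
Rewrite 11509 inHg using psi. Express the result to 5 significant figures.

1 inch of mercury = 0.491154 psi.
Thus 11509 × 0.491154 ≈ 5652.7 psi.

5652.7 psi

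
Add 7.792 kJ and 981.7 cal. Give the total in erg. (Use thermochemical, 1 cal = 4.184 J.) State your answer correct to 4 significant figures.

7.792 kJ = 7.79200e+10 erg and 981.7 cal = 4.10743e+10 erg.
7.79200e+10 + 4.10743e+10 ≈ 1.190e+11 erg.

1.190e+11 ergs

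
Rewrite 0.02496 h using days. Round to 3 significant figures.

0.00104 days

1 hour = 0.0416667 days.
So 0.02496 × 0.0416667 ≈ 0.00104 d.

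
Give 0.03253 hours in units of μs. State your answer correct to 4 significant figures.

1.171e+8 μs

1 hour = 3.60000e+9 microseconds.
Then 0.03253 × 3.60000e+9 ≈ 1.171e+8 μs.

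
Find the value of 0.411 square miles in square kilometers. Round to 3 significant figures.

1 mi² = 2.58999 km².
So 0.411 × 2.58999 ≈ 1.06 km².

1.06 km²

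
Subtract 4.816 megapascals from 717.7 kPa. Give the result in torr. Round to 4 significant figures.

717.7 kPa = 5383.19 torr and 4.816 MPa = 36123.0 torr.
5383.19 − 36123.0 ≈ -30740 torr.

-30740 torr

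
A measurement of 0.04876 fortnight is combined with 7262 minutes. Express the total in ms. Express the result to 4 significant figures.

4.947e+8 milliseconds

0.04876 fortnight = 5.89801e+7 ms and 7262 min = 4.35720e+8 ms.
5.89801e+7 + 4.35720e+8 ≈ 4.947e+8 ms.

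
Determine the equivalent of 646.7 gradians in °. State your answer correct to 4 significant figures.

582.0 degrees

1 grad = 0.900000 °.
Then 646.7 × 0.900000 ≈ 582.0 °.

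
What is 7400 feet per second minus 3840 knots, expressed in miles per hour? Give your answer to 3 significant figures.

7400 ft/s = 5045.45 mph and 3840 kn = 4418.99 mph.
5045.45 − 4418.99 ≈ 626 mph.

626 miles per hour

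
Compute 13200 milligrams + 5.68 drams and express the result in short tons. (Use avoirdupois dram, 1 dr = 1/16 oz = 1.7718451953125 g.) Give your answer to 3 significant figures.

2.56e-5 short tons

13200 mg = 1.455051e-5 short ton and 5.68 dr = 1.109375e-5 short ton.
1.455051e-5 + 1.109375e-5 ≈ 2.56e-5 short ton.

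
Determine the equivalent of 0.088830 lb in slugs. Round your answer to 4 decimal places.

0.0028 slug

1 pound = 0.0310810 slug.
So 0.088830 × 0.0310810 ≈ 0.0028 slug.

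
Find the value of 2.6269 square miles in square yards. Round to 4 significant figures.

8.137 × 10^6 square yards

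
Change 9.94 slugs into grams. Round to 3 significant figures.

145000 g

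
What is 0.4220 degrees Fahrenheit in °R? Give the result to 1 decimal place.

460.1 °R

°R = °F + 459.67.
Applying the formula gives 460.1 °R.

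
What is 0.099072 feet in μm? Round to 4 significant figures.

30200 μm

1 foot = 304800 μm.
0.099072 × 304800 ≈ 30200 μm.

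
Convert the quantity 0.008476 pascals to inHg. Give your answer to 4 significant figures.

1 pascal = 0.000295300 inches of mercury.
So 0.008476 × 0.000295300 ≈ 2.503e-6 inHg.

2.503e-6 inches of mercury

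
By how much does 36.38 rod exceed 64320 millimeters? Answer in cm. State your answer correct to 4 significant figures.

11860 cm

36.38 rod = 18296.2 cm and 64320 mm = 6432.00 cm.
18296.2 − 6432.00 ≈ 11860 cm.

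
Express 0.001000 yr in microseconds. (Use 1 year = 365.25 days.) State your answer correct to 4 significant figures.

3.156e+10 μs

1 year = 3.15576e+13 μs.
0.001000 × 3.15576e+13 ≈ 3.156e+10 μs.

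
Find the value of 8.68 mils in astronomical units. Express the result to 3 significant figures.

1.47e-15 au

1 mil = 1.69789e-16 au.
Then 8.68 × 1.69789e-16 ≈ 1.47e-15 au.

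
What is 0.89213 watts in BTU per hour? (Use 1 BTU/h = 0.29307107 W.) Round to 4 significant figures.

3.044 BTU/h

1 W = 3.41214 BTU per hour.
Then 0.89213 × 3.41214 ≈ 3.044 BTU/h.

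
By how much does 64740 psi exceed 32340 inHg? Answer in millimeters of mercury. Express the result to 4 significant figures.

64740 psi = 3.34802e+6 mmHg and 32340 inHg = 821436 mmHg.
3.34802e+6 − 821436 ≈ 2.527e+6 mmHg.

2.527e+6 mmHg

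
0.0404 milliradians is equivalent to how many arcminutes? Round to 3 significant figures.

1 mrad = 3.43775 arcmin.
So 0.0404 × 3.43775 ≈ 0.139 arcmin.

0.139 arcmin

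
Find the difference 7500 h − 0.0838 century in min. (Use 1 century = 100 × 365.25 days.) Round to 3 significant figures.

-3.96 × 10^6 min

7500 h = 450000 min and 0.0838 century = 4.40754 × 10^6 min.
450000 − 4.40754 × 10^6 ≈ -3.96 × 10^6 min.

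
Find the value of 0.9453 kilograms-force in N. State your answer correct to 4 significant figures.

9.270 N

1 kilogram-force = 9.80665 N.
So 0.9453 × 9.80665 ≈ 9.270 N.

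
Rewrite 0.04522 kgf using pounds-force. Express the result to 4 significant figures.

0.09969 lbf

1 kgf = 2.20462 lbf.
0.04522 × 2.20462 ≈ 0.09969 lbf.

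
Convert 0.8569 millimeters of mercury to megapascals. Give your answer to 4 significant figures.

0.0001142 MPa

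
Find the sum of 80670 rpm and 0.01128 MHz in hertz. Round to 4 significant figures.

12620 Hz

80670 rpm = 1344.50 Hz and 0.01128 MHz = 11280.0 Hz.
1344.50 + 11280.0 ≈ 12620 Hz.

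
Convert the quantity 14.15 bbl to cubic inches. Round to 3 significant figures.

1 oil barrel = 9702.00 cubic inches.
Thus 14.15 × 9702.00 ≈ 137000 in³.

137000 in³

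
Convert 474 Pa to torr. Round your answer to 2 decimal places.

1 Pa = 0.00750062 torr.
So 474 × 0.00750062 ≈ 3.56 torr.

3.56 torr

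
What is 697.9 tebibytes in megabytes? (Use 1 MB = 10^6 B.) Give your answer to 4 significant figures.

7.673e+8 megabytes

1 tebibyte = 1.09951e+6 megabytes.
Thus 697.9 × 1.09951e+6 ≈ 7.673e+8 MB.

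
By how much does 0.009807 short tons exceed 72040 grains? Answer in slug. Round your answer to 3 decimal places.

0.290 slug

0.009807 short ton = 0.609622 slug and 72040 gr = 0.319867 slug.
0.609622 − 0.319867 ≈ 0.290 slug.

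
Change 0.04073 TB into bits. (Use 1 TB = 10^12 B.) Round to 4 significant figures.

3.258e+11 bit

1 TB = 8.00000e+12 bits.
0.04073 × 8.00000e+12 ≈ 3.258e+11 bit.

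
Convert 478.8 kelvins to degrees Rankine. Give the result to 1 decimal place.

861.8 °R

°R = K × 9/5.
Applying the formula gives 861.8 °R.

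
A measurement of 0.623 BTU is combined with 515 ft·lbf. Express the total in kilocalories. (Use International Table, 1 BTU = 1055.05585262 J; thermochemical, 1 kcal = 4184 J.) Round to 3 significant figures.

0.324 kcal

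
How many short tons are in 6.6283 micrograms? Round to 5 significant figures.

7.3065 × 10^-12 short ton

1 μg = 1.10231131 × 10^-12 short ton.
Then 6.6283 × 1.10231131 × 10^-12 ≈ 7.3065 × 10^-12 short ton.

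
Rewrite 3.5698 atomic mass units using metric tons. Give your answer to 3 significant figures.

5.93 × 10^-30 t

1 atomic mass unit = 1.66054 × 10^-30 t.
So 3.5698 × 1.66054 × 10^-30 ≈ 5.93 × 10^-30 t.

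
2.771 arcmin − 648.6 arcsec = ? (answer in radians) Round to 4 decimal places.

2.771 arcmin = 0.000806051 rad and 648.6 arcsec = 0.00314450 rad.
0.000806051 − 0.00314450 ≈ -0.0023 rad.

-0.0023 rad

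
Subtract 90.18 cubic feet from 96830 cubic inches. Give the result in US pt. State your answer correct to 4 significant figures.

96830 in³ = 3353.42 US pt and 90.18 ft³ = 5396.75 US pt.
3353.42 − 5396.75 ≈ -2043 US pt.

-2043 US pt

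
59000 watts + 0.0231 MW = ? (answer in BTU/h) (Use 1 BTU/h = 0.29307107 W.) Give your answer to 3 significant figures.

59000 W = 201316 BTU/h and 0.0231 MW = 78820.5 BTU/h.
201316 + 78820.5 ≈ 280000 BTU/h.

280000 BTU per hour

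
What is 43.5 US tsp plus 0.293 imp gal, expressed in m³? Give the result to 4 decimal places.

43.5 US tsp = 0.000214408 m³ and 0.293 imp gal = 0.00133200 m³.
0.000214408 + 0.00133200 ≈ 0.0015 m³.

0.0015 m³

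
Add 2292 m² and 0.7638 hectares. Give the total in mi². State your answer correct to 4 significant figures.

0.003834 mi²

2292 m² = 0.000884946 mi² and 0.7638 ha = 0.00294905 mi².
0.000884946 + 0.00294905 ≈ 0.003834 mi².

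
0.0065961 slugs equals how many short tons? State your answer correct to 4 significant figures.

0.0001061 short ton

1 slug = 0.0160870 short ton.
So 0.0065961 × 0.0160870 ≈ 0.0001061 short ton.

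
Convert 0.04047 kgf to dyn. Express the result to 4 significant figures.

39690 dynes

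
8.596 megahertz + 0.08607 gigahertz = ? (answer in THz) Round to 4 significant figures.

8.596 MHz = 8.59600 × 10^-6 THz and 0.08607 GHz = 8.60700 × 10^-5 THz.
8.59600 × 10^-6 + 8.60700 × 10^-5 ≈ 9.467 × 10^-5 THz.

9.467 × 10^-5 THz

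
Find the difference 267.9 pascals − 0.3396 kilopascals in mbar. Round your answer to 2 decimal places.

-0.72 mbar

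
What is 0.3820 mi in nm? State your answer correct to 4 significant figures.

6.148 × 10^11 nanometers

1 mile = 1.60934 × 10^12 nanometers.
So 0.3820 × 1.60934 × 10^12 ≈ 6.148 × 10^11 nm.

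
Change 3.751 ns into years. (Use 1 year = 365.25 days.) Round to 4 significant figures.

1.189e-16 yr

1 ns = 3.16881e-17 yr.
3.751 × 3.16881e-17 ≈ 1.189e-16 yr.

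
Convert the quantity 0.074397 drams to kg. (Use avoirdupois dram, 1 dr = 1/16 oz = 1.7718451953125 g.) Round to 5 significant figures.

0.00013182 kilograms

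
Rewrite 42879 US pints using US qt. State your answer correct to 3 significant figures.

21400 US qt

1 US pt = 0.500000 US quarts.
42879 × 0.500000 ≈ 21400 US qt.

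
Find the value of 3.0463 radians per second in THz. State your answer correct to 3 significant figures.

4.85 × 10^-13 terahertz

1 radian per second = 1.59155 × 10^-13 THz.
Then 3.0463 × 1.59155 × 10^-13 ≈ 4.85 × 10^-13 THz.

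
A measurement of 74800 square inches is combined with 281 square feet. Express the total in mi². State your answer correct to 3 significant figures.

74800 in² = 1.86325 × 10^-5 mi² and 281 ft² = 1.00795 × 10^-5 mi².
1.86325 × 10^-5 + 1.00795 × 10^-5 ≈ 2.87 × 10^-5 mi².

2.87 × 10^-5 mi²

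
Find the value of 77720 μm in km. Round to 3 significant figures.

7.77 × 10^-5 km

1 micrometer = 1.00000 × 10^-9 kilometers.
Then 77720 × 1.00000 × 10^-9 ≈ 7.77 × 10^-5 km.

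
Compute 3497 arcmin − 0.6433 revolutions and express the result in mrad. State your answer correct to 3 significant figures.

3497 arcmin = 1017.24 mrad and 0.6433 rev = 4041.97 mrad.
1017.24 − 4041.97 ≈ -3020 mrad.

-3020 milliradians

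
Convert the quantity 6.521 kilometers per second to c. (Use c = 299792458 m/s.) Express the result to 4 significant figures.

1 kilometer per second = 3.33564e-6 times the speed of light.
Thus 6.521 × 3.33564e-6 ≈ 2.175e-5 c.

2.175e-5 c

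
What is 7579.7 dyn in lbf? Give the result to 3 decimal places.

1 dyne = 2.24809 × 10^-6 lbf.
Then 7579.7 × 2.24809 × 10^-6 ≈ 0.017 lbf.

0.017 pounds-force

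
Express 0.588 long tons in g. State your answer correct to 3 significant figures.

597000 g

1 long ton = 1.01605 × 10^6 g.
Then 0.588 × 1.01605 × 10^6 ≈ 597000 g.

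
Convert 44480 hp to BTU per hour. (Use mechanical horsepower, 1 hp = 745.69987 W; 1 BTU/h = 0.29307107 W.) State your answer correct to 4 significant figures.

1.132 × 10^8 BTU per hour

1 hp = 2544.43 BTU/h.
44480 × 2544.43 ≈ 1.132 × 10^8 BTU/h.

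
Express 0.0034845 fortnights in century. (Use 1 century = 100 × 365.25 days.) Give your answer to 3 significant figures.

1.34e-6 century

1 fortnight = 0.000383299 century.
0.0034845 × 0.000383299 ≈ 1.34e-6 century.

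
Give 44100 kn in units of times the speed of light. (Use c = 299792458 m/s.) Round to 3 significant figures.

1 kn = 1.71600e-9 c.
Then 44100 × 1.71600e-9 ≈ 7.57e-5 c.

7.57e-5 times the speed of light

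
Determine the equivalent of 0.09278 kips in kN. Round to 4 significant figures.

1 kip = 4.44822 kilonewtons.
Thus 0.09278 × 4.44822 ≈ 0.4127 kN.

0.4127 kN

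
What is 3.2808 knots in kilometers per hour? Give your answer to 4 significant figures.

1 knot = 1.85200 kilometers per hour.
So 3.2808 × 1.85200 ≈ 6.076 km/h.

6.076 kilometers per hour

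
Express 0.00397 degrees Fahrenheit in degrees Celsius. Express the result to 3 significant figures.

°C = (°F − 32) × 5/9.
Applying the formula gives -17.8 °C.

-17.8 degrees Celsius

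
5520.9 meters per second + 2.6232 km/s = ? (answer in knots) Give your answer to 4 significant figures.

5520.9 m/s = 10731.8 kn and 2.6232 km/s = 5099.09 kn.
10731.8 + 5099.09 ≈ 15830 kn.

15830 kn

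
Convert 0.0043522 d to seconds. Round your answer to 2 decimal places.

376.03 s

1 day = 86400.0 s.
0.0043522 × 86400.0 ≈ 376.03 s.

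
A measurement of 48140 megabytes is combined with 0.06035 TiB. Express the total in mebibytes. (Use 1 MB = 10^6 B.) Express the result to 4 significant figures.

48140 MB = 45909.9 MiB and 0.06035 TiB = 63281.6 MiB.
45909.9 + 63281.6 ≈ 109200 MiB.

109200 MiB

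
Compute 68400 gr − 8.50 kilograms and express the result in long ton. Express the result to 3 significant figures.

68400 gr = 0.00436224 long ton and 8.50 kg = 0.00836576 long ton.
0.00436224 − 0.00836576 ≈ -0.00400 long ton.

-0.00400 long ton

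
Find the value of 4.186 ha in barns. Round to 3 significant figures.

4.19 × 10^32 barns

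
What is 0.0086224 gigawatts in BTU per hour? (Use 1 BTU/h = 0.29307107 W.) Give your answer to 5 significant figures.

2.9421e+7 BTU/h

1 gigawatt = 3.41214e+9 BTU/h.
0.0086224 × 3.41214e+9 ≈ 2.9421e+7 BTU/h.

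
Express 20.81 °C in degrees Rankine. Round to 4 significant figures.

°R = (°C + 273.15) × 9/5.
Applying the formula gives 529.1 °R.

529.1 degrees Rankine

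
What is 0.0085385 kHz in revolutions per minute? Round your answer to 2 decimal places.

1 kilohertz = 60000.0 revolutions per minute.
Thus 0.0085385 × 60000.0 ≈ 512.31 rpm.

512.31 rpm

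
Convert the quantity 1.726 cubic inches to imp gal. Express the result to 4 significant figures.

0.006222 imp gal

1 in³ = 0.00360465 imp gal.
Then 1.726 × 0.00360465 ≈ 0.006222 imp gal.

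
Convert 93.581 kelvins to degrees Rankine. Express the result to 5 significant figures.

°R = K × 9/5.
Applying the formula gives 168.45 °R.

168.45 degrees Rankine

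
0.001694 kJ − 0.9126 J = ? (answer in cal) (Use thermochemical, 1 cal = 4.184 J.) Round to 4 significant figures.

0.1868 calories

0.001694 kJ = 0.404876 cal and 0.9126 J = 0.218117 cal.
0.404876 − 0.218117 ≈ 0.1868 cal.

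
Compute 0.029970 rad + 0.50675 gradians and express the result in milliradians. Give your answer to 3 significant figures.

0.029970 rad = 29.9700 mrad and 0.50675 grad = 7.96001 mrad.
29.9700 + 7.96001 ≈ 37.9 mrad.

37.9 milliradians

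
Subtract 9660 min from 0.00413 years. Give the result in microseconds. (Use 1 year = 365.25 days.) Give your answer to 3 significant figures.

0.00413 yr = 1.30333 × 10^11 μs and 9660 min = 5.79600 × 10^11 μs.
1.30333 × 10^11 − 5.79600 × 10^11 ≈ -4.49 × 10^11 μs.

-4.49 × 10^11 μs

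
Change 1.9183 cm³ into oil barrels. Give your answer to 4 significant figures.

1.207e-5 bbl

1 cm³ = 6.28981e-6 oil barrels.
So 1.9183 × 6.28981e-6 ≈ 1.207e-5 bbl.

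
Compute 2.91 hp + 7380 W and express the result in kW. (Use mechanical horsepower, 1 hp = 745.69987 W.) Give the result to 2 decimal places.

2.91 hp = 2.16999 kW and 7380 W = 7.38000 kW.
2.16999 + 7.38000 ≈ 9.55 kW.

9.55 kW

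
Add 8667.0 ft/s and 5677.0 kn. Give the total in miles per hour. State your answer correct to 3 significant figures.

12400 mph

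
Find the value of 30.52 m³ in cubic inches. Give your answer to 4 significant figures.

1 m³ = 61023.7 cubic inches.
30.52 × 61023.7 ≈ 1.862e+6 in³.

1.862e+6 cubic inches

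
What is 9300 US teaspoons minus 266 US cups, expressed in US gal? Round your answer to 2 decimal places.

-4.52 US gal

9300 US tsp = 12.1094 US gal and 266 US cup = 16.6250 US gal.
12.1094 − 16.6250 ≈ -4.52 US gal.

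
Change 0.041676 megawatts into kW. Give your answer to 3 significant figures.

41.7 kilowatts

1 MW = 1000.00 kilowatts.
So 0.041676 × 1000.00 ≈ 41.7 kW.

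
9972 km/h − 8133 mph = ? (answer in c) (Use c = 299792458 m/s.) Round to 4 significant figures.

9972 km/h = 9.23973 × 10^-6 c and 8133 mph = 1.21276 × 10^-5 c.
9.23973 × 10^-6 − 1.21276 × 10^-5 ≈ -2.888 × 10^-6 c.

-2.888 × 10^-6 c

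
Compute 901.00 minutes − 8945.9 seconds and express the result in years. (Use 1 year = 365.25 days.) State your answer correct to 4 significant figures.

0.001430 years

901.00 min = 0.00171306 yr and 8945.9 s = 0.000283478 yr.
0.00171306 − 0.000283478 ≈ 0.001430 yr.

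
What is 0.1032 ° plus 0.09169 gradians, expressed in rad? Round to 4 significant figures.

0.1032 ° = 0.00180118 rad and 0.09169 grad = 0.00144026 rad.
0.00180118 + 0.00144026 ≈ 0.003241 rad.

0.003241 rad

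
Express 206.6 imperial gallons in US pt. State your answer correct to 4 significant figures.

1985 US pt

1 imperial gallon = 9.60760 US pt.
Thus 206.6 × 9.60760 ≈ 1985 US pt.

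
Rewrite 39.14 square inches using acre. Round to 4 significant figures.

6.240 × 10^-6 acres

1 in² = 1.59423 × 10^-7 acre.
Then 39.14 × 1.59423 × 10^-7 ≈ 6.240 × 10^-6 acre.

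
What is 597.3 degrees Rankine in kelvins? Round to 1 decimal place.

°R = K × 9/5.
Applying the formula gives 331.8 K.

331.8 K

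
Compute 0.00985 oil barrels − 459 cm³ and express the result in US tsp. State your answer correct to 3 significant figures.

0.00985 bbl = 317.722 US tsp and 459 cm³ = 93.1238 US tsp.
317.722 − 93.1238 ≈ 225 US tsp.

225 US tsp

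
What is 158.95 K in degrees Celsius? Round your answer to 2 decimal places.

K = °C + 273.15.
Applying the formula gives -114.20 °C.

-114.20 °C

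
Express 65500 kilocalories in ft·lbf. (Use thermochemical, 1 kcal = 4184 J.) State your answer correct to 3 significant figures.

1 kilocalorie = 3085.96 foot-pounds.
Thus 65500 × 3085.96 ≈ 2.02e+8 ft·lbf.

2.02e+8 ft·lbf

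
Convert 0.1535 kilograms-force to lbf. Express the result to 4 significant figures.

1 kilogram-force = 2.20462 lbf.
So 0.1535 × 2.20462 ≈ 0.3384 lbf.

0.3384 pounds-force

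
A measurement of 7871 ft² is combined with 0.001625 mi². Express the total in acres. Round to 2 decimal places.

1.22 acre

7871 ft² = 0.180693 acre and 0.001625 mi² = 1.04000 acre.
0.180693 + 1.04000 ≈ 1.22 acre.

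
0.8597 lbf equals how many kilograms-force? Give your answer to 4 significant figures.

0.3900 kgf

1 lbf = 0.453592 kgf.
Thus 0.8597 × 0.453592 ≈ 0.3900 kgf.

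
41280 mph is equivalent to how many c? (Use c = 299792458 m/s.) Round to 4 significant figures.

1 mile per hour = 1.49116 × 10^-9 c.
Then 41280 × 1.49116 × 10^-9 ≈ 6.156 × 10^-5 c.

6.156 × 10^-5 c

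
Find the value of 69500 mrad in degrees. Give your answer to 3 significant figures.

3980 degrees

1 mrad = 0.0572958 °.
69500 × 0.0572958 ≈ 3980 °.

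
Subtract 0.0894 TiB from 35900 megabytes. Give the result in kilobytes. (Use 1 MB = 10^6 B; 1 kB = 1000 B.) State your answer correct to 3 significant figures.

-6.24 × 10^7 kB

35900 MB = 3.59000 × 10^7 kB and 0.0894 TiB = 9.82963 × 10^7 kB.
3.59000 × 10^7 − 9.82963 × 10^7 ≈ -6.24 × 10^7 kB.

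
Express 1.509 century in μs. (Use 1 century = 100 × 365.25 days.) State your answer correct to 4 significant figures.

4.762 × 10^15 μs

1 century = 3.15576 × 10^15 microseconds.
Then 1.509 × 3.15576 × 10^15 ≈ 4.762 × 10^15 μs.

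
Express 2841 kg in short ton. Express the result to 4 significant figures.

1 kg = 0.00110231 short tons.
So 2841 × 0.00110231 ≈ 3.132 short ton.

3.132 short ton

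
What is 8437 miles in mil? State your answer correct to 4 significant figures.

5.346 × 10^11 mil

1 mile = 6.33600 × 10^7 mil.
Then 8437 × 6.33600 × 10^7 ≈ 5.346 × 10^11 mil.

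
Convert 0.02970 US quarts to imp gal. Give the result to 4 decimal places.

0.0062 imperial gallons

1 US quart = 0.208169 imperial gallons.
So 0.02970 × 0.208169 ≈ 0.0062 imp gal.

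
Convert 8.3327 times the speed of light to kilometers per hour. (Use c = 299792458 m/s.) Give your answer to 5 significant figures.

1 speed of light = 1.07925 × 10^9 km/h.
Thus 8.3327 × 1.07925 × 10^9 ≈ 8.9931 × 10^9 km/h.

8.9931 × 10^9 km/h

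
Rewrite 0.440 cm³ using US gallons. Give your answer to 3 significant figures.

0.000116 US gal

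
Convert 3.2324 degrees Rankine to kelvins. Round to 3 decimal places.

°R = K × 9/5.
Applying the formula gives 1.796 K.

1.796 K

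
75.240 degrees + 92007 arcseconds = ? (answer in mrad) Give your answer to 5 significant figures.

75.240 ° = 1313.186 mrad and 92007 arcsec = 446.0625 mrad.
1313.186 + 446.0625 ≈ 1759.2 mrad.

1759.2 milliradians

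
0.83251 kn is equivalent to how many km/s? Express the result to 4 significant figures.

1 kn = 0.000514444 km/s.
Then 0.83251 × 0.000514444 ≈ 0.0004283 km/s.

0.0004283 km/s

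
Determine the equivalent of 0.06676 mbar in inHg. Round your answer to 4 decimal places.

0.0020 inHg

1 millibar = 0.0295300 inches of mercury.
0.06676 × 0.0295300 ≈ 0.0020 inHg.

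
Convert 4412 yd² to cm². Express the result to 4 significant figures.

3.689 × 10^7 square centimeters

1 yd² = 8361.27 square centimeters.
So 4412 × 8361.27 ≈ 3.689 × 10^7 cm².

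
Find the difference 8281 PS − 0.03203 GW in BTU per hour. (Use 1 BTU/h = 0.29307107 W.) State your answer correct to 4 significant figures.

-8.851 × 10^7 BTU per hour

8281 PS = 2.07822 × 10^7 BTU/h and 0.03203 GW = 1.09291 × 10^8 BTU/h.
2.07822 × 10^7 − 1.09291 × 10^8 ≈ -8.851 × 10^7 BTU/h.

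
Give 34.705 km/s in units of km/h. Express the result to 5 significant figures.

1 km/s = 3600.00 km/h.
Thus 34.705 × 3600.00 ≈ 124940 km/h.

124940 km/h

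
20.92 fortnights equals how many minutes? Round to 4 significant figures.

421700 minutes

1 fortnight = 20160.0 minutes.
Thus 20.92 × 20160.0 ≈ 421700 min.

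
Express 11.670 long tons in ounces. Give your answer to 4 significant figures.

1 long ton = 35840.0 oz.
11.670 × 35840.0 ≈ 418300 oz.

418300 ounces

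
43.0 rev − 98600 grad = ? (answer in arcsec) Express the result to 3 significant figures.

43.0 rev = 5.57280 × 10^7 arcsec and 98600 grad = 3.19464 × 10^8 arcsec.
5.57280 × 10^7 − 3.19464 × 10^8 ≈ -2.64 × 10^8 arcsec.

-2.64 × 10^8 arcsec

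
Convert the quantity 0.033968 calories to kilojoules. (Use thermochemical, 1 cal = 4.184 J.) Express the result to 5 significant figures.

1 calorie = 0.00418400 kJ.
Thus 0.033968 × 0.00418400 ≈ 0.00014212 kJ.

0.00014212 kJ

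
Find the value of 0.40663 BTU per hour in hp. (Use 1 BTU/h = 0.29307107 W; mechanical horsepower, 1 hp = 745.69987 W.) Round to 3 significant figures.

1 BTU/h = 0.000393015 horsepower.
So 0.40663 × 0.000393015 ≈ 0.000160 hp.

0.000160 hp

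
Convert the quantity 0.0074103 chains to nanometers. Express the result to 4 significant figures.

1 chain = 2.01168e+10 nanometers.
Then 0.0074103 × 2.01168e+10 ≈ 1.491e+8 nm.

1.491e+8 nm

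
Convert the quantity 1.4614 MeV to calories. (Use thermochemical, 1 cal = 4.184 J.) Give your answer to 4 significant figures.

5.596e-14 cal

1 MeV = 3.82929e-14 cal.
Then 1.4614 × 3.82929e-14 ≈ 5.596e-14 cal.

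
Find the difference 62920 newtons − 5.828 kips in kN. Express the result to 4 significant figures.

62920 N = 62.9200 kN and 5.828 kip = 25.9242 kN.
62.9200 − 25.9242 ≈ 37.00 kN.

37.00 kilonewtons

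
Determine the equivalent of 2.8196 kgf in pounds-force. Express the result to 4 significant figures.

1 kilogram-force = 2.20462 pounds-force.
Thus 2.8196 × 2.20462 ≈ 6.216 lbf.

6.216 pounds-force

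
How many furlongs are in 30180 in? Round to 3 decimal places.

3.811 furlongs

1 in = 0.000126263 furlong.
So 30180 × 0.000126263 ≈ 3.811 furlong.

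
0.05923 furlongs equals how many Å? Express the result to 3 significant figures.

1.19 × 10^11 Å

1 furlong = 2.01168 × 10^12 angstroms.
0.05923 × 2.01168 × 10^12 ≈ 1.19 × 10^11 Å.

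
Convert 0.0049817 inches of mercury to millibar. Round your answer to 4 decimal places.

0.1687 mbar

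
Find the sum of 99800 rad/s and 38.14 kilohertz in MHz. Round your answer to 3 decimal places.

0.054 megahertz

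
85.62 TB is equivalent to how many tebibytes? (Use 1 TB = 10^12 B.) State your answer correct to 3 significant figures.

77.9 TiB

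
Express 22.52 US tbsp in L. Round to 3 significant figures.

1 US tbsp = 0.0147868 liters.
Thus 22.52 × 0.0147868 ≈ 0.333 L.

0.333 liters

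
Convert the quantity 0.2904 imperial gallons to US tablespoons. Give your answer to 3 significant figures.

89.3 US tablespoons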